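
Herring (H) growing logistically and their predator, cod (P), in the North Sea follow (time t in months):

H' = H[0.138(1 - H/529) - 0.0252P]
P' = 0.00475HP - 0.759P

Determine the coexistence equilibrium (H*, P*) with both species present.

From dP/dt = 0 with P > 0: 0.00475H* = 0.759, so H* = 160.
Substitute into dH/dt = 0: 0.138(1 - 160/529) = 0.0252P*.
The bracket is 0.698, giving P* = 0.0963/0.0252 = 3.82.

H* ≈ 160, P* ≈ 3.82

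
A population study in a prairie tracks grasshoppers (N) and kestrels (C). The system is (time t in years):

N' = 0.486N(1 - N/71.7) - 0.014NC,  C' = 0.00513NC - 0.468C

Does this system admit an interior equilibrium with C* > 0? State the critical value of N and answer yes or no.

The predator equation gives dC/dt > 0 only when N > 0.468/0.00513 = 91.2.
Without the predator, N → K = 71.7. Since 71.7 < 91.2, the predator cannot invade.

Threshold N = 91.2; K < 91.2, so no, the predator goes extinct.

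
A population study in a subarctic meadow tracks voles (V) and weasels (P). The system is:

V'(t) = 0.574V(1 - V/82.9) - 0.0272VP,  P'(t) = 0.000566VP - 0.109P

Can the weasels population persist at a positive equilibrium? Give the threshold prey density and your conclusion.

The predator equation gives dP/dt > 0 only when V > 0.109/0.000566 = 193.
Without the predator, V → K = 82.9. Since 82.9 < 193, the predator cannot invade.

Threshold V = 193; K < 193, so no, the predator goes extinct.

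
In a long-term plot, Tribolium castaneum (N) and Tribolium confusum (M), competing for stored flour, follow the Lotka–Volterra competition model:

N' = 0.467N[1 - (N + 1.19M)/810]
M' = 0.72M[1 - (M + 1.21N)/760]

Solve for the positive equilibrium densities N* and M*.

Setting both brackets to zero gives the nullclines N + 1.19M = 810 and 1.21N + M = 760.
Substituting M = 760 - 1.21N into the first: N(1 - 1.19·1.21) = 810 - 1.19·760.
So N* = -94.4/-0.44 = 215, and then M* = 760 - 1.21·215 = 500.

N* ≈ 215, M* ≈ 500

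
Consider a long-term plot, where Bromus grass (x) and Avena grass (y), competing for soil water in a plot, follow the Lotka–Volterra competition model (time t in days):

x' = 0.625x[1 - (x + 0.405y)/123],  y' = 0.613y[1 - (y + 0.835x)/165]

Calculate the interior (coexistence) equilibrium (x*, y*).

Setting both brackets to zero gives the nullclines x + 0.405y = 123 and 0.835x + y = 165.
Substituting y = 165 - 0.835x into the first: x(1 - 0.405·0.835) = 123 - 0.405·165.
So x* = 56.2/0.662 = 84.9, and then y* = 165 - 0.835·84.9 = 94.1.

x* ≈ 84.9, y* ≈ 94.1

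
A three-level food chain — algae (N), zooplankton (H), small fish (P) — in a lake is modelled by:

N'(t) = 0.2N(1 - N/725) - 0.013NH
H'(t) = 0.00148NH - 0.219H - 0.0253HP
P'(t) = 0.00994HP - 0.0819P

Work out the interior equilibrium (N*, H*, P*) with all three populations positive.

N* ≈ 337, H* ≈ 8.24, P* ≈ 11

From dP/dt = 0: 0.00994H* = 0.0819, so H* = 8.24.
From dN/dt = 0: 0.2(1 - N*/725) = 0.013·8.24, giving N* = 725·(1 - 0.536) = 337.
From dH/dt = 0: 0.00148·337 - 0.219 = 0.0253P*, so P* = 0.279/0.0253 = 11.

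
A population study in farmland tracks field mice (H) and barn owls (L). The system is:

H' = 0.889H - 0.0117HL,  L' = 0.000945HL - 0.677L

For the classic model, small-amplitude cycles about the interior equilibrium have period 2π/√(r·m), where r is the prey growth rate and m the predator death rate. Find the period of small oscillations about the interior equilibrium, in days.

Here r = 0.889 and m = 0.677, so r·m = 0.602.
ω = √0.602 = 0.776 per day, hence T = 2π/ω ≈ 8.1 days.

T ≈ 8.1 days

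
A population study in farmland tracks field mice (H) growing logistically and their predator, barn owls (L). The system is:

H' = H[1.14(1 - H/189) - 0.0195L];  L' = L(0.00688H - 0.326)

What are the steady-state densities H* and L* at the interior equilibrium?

H* ≈ 47.4, L* ≈ 43.8

From dL/dt = 0 with L > 0: 0.00688H* = 0.326, so H* = 47.4.
Substitute into dH/dt = 0: 1.14(1 - 47.4/189) = 0.0195L*.
The bracket is 0.749, giving L* = 0.854/0.0195 = 43.8.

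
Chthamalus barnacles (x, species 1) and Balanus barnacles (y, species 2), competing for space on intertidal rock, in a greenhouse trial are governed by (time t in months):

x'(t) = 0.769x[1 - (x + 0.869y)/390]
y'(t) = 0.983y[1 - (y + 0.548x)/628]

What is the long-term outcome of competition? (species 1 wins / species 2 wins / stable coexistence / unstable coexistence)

Compare the nullcline intercepts: K1/α12 = 390/0.869 = 449 < K2 = 628; K2/α21 = 628/0.548 = 1150 > K1 = 390.
Since the inequalities point opposite ways, species 2 can invade but species 1 cannot.

species 2 excludes species 1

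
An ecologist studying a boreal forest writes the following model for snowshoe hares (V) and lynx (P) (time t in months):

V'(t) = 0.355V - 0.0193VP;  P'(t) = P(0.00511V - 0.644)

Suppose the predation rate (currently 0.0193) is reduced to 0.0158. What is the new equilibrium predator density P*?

P* ≈ 22.5

At the interior fixed point, setting dV/dt = 0 with V > 0 fixes P* = (prey growth rate)/(VP coefficient) — independent of the other coefficients.
With the change, P* = 0.355/0.0158 = 22.5; it rises from 18.4.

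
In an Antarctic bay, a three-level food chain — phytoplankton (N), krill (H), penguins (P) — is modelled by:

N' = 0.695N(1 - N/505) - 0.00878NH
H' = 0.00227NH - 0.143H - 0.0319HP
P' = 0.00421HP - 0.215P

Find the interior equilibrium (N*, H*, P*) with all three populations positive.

From dP/dt = 0: 0.00421H* = 0.215, so H* = 51.1.
From dN/dt = 0: 0.695(1 - N*/505) = 0.00878·51.1, giving N* = 505·(1 - 0.645) = 179.
From dH/dt = 0: 0.00227·179 - 0.143 = 0.0319P*, so P* = 0.264/0.0319 = 8.27.

N* ≈ 179, H* ≈ 51.1, P* ≈ 8.27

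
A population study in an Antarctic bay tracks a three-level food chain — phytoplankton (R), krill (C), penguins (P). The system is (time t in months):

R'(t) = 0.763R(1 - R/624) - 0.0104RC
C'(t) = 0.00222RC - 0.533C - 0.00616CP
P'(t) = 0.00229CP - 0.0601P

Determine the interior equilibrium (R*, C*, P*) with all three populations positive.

R* ≈ 401, C* ≈ 26.2, P* ≈ 57.9

From dP/dt = 0: 0.00229C* = 0.0601, so C* = 26.2.
From dR/dt = 0: 0.763(1 - R*/624) = 0.0104·26.2, giving R* = 624·(1 - 0.358) = 401.
From dC/dt = 0: 0.00222·401 - 0.533 = 0.00616P*, so P* = 0.357/0.00616 = 57.9.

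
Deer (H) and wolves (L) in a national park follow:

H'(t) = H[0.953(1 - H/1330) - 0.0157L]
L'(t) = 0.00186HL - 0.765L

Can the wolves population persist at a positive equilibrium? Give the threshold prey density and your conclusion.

Threshold H = 411; K > 411, so yes, the predator persists.

The predator equation gives dL/dt > 0 only when H > 0.765/0.00186 = 411.
Without the predator, H → K = 1330. Since 1330 > 411, the predator can invade and persist.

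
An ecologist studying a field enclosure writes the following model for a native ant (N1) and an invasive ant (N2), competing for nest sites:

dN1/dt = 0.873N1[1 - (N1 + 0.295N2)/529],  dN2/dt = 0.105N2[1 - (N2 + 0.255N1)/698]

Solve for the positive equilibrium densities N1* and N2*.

N1* ≈ 349, N2* ≈ 609

Setting both brackets to zero gives the nullclines N1 + 0.295N2 = 529 and 0.255N1 + N2 = 698.
Substituting N2 = 698 - 0.255N1 into the first: N1(1 - 0.295·0.255) = 529 - 0.295·698.
So N1* = 323/0.925 = 349, and then N2* = 698 - 0.255·349 = 609.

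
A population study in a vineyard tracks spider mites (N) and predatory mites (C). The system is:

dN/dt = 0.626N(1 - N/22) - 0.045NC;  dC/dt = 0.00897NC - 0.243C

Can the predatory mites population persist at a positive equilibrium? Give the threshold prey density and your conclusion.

The predator equation gives dC/dt > 0 only when N > 0.243/0.00897 = 27.1.
Without the predator, N → K = 22. Since 22 < 27.1, the predator cannot invade.

Threshold N = 27.1; K < 27.1, so no, the predator goes extinct.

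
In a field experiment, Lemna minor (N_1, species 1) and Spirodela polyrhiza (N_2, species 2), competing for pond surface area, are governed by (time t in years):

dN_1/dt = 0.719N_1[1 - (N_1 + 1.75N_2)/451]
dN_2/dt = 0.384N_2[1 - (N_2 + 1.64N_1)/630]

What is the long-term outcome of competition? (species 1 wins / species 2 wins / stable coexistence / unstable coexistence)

Compare the nullcline intercepts: K1/α12 = 451/1.75 = 258 < K2 = 630; K2/α21 = 630/1.64 = 384 < K1 = 451.
Since both are reversed, neither can invade when rare; the interior point is a saddle.

unstable coexistence (outcome depends on initial conditions)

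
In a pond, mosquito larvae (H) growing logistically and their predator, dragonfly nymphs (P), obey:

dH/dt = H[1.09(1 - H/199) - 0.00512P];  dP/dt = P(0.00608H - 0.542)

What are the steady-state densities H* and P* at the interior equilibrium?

H* ≈ 89.1, P* ≈ 118

From dP/dt = 0 with P > 0: 0.00608H* = 0.542, so H* = 89.1.
Substitute into dH/dt = 0: 1.09(1 - 89.1/199) = 0.00512P*.
The bracket is 0.552, giving P* = 0.602/0.00512 = 118.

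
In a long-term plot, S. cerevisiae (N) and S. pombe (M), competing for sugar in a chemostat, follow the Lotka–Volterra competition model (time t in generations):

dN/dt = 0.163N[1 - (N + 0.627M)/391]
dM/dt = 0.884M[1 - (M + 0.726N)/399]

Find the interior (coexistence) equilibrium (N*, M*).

N* ≈ 258, M* ≈ 211

Setting both brackets to zero gives the nullclines N + 0.627M = 391 and 0.726N + M = 399.
Substituting M = 399 - 0.726N into the first: N(1 - 0.627·0.726) = 391 - 0.627·399.
So N* = 141/0.545 = 258, and then M* = 399 - 0.726·258 = 211.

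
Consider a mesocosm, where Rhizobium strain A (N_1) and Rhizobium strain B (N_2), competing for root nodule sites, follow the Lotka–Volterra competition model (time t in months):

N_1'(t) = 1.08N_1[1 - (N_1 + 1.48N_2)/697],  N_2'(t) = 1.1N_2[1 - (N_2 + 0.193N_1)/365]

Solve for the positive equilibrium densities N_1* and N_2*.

N_1* ≈ 219, N_2* ≈ 323

Setting both brackets to zero gives the nullclines N_1 + 1.48N_2 = 697 and 0.193N_1 + N_2 = 365.
Substituting N_2 = 365 - 0.193N_1 into the first: N_1(1 - 1.48·0.193) = 697 - 1.48·365.
So N_1* = 157/0.714 = 219, and then N_2* = 365 - 0.193·219 = 323.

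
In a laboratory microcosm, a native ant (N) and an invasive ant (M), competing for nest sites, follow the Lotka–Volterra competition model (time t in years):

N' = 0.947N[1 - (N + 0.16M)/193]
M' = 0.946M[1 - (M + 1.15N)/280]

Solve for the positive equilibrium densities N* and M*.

N* ≈ 182, M* ≈ 71.1

Setting both brackets to zero gives the nullclines N + 0.16M = 193 and 1.15N + M = 280.
Substituting M = 280 - 1.15N into the first: N(1 - 0.16·1.15) = 193 - 0.16·280.
So N* = 148/0.816 = 182, and then M* = 280 - 1.15·182 = 71.1.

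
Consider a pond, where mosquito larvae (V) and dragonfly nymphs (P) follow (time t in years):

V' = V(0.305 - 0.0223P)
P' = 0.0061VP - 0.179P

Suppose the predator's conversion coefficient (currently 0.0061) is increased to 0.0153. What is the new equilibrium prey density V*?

At the interior fixed point, setting dP/dt = 0 with P > 0 fixes V* = (predator death rate)/(VP coefficient) — independent of the other coefficients.
With the change, V* = 0.179/0.0153 = 11.7; it falls from 29.3.

V* ≈ 11.7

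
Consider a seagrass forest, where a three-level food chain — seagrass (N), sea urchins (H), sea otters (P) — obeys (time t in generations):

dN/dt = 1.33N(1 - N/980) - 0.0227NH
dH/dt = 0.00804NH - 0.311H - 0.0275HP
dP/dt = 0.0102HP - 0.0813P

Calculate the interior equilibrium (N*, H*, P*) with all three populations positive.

N* ≈ 847, H* ≈ 7.97, P* ≈ 236

From dP/dt = 0: 0.0102H* = 0.0813, so H* = 7.97.
From dN/dt = 0: 1.33(1 - N*/980) = 0.0227·7.97, giving N* = 980·(1 - 0.136) = 847.
From dH/dt = 0: 0.00804·847 - 0.311 = 0.0275P*, so P* = 6.5/0.0275 = 236.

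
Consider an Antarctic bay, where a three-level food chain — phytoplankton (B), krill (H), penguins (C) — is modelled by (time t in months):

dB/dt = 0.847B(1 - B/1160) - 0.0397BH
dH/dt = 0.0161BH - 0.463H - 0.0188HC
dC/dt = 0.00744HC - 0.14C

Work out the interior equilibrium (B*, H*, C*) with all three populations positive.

From dC/dt = 0: 0.00744H* = 0.14, so H* = 18.8.
From dB/dt = 0: 0.847(1 - B*/1160) = 0.0397·18.8, giving B* = 1160·(1 - 0.882) = 137.
From dH/dt = 0: 0.0161·137 - 0.463 = 0.0188C*, so C* = 1.74/0.0188 = 92.6.

B* ≈ 137, H* ≈ 18.8, C* ≈ 92.6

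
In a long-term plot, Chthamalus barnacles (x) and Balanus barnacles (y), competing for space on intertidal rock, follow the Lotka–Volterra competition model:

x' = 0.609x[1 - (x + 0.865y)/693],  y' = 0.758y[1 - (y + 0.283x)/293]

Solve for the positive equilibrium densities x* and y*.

x* ≈ 582, y* ≈ 128

Setting both brackets to zero gives the nullclines x + 0.865y = 693 and 0.283x + y = 293.
Substituting y = 293 - 0.283x into the first: x(1 - 0.865·0.283) = 693 - 0.865·293.
So x* = 440/0.755 = 582, and then y* = 293 - 0.283·582 = 128.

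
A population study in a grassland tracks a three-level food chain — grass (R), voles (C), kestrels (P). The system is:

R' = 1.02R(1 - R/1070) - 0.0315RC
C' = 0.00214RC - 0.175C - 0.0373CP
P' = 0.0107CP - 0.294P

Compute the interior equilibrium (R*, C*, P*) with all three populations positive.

R* ≈ 162, C* ≈ 27.5, P* ≈ 4.61

From dP/dt = 0: 0.0107C* = 0.294, so C* = 27.5.
From dR/dt = 0: 1.02(1 - R*/1070) = 0.0315·27.5, giving R* = 1070·(1 - 0.849) = 162.
From dC/dt = 0: 0.00214·162 - 0.175 = 0.0373P*, so P* = 0.172/0.0373 = 4.61.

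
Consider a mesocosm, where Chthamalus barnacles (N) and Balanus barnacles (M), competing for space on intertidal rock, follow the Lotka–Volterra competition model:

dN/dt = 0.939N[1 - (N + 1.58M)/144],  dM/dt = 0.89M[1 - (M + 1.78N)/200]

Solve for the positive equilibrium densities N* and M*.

N* ≈ 94.9, M* ≈ 31.1

Setting both brackets to zero gives the nullclines N + 1.58M = 144 and 1.78N + M = 200.
Substituting M = 200 - 1.78N into the first: N(1 - 1.58·1.78) = 144 - 1.58·200.
So N* = -172/-1.81 = 94.9, and then M* = 200 - 1.78·94.9 = 31.1.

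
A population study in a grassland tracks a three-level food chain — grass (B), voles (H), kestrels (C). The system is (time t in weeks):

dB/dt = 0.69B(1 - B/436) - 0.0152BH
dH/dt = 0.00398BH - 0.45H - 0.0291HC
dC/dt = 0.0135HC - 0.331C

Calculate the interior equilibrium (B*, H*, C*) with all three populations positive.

B* ≈ 201, H* ≈ 24.5, C* ≈ 12

From dC/dt = 0: 0.0135H* = 0.331, so H* = 24.5.
From dB/dt = 0: 0.69(1 - B*/436) = 0.0152·24.5, giving B* = 436·(1 - 0.54) = 201.
From dH/dt = 0: 0.00398·201 - 0.45 = 0.0291C*, so C* = 0.348/0.0291 = 12.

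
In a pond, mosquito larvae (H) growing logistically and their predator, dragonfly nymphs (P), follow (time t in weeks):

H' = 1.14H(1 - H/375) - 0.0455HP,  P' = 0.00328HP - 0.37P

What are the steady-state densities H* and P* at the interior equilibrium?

From dP/dt = 0 with P > 0: 0.00328H* = 0.37, so H* = 113.
Substitute into dH/dt = 0: 1.14(1 - 113/375) = 0.0455P*.
The bracket is 0.699, giving P* = 0.797/0.0455 = 17.5.

H* ≈ 113, P* ≈ 17.5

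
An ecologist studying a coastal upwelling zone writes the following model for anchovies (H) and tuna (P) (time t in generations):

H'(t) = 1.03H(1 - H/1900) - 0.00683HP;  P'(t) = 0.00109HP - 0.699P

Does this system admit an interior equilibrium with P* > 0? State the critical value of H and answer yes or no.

The predator equation gives dP/dt > 0 only when H > 0.699/0.00109 = 641.
Without the predator, H → K = 1900. Since 1900 > 641, the predator can invade and persist.

Threshold H = 641; K > 641, so yes, the predator persists.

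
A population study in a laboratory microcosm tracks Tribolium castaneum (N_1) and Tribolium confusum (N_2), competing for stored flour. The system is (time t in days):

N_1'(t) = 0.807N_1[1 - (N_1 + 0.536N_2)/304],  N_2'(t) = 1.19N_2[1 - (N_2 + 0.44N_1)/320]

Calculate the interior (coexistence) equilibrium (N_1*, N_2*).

N_1* ≈ 173, N_2* ≈ 244

Setting both brackets to zero gives the nullclines N_1 + 0.536N_2 = 304 and 0.44N_1 + N_2 = 320.
Substituting N_2 = 320 - 0.44N_1 into the first: N_1(1 - 0.536·0.44) = 304 - 0.536·320.
So N_1* = 132/0.764 = 173, and then N_2* = 320 - 0.44·173 = 244.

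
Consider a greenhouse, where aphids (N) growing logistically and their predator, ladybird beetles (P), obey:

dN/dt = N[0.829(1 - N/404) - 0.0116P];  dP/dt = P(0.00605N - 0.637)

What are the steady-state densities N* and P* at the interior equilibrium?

N* ≈ 105, P* ≈ 52.8

From dP/dt = 0 with P > 0: 0.00605N* = 0.637, so N* = 105.
Substitute into dN/dt = 0: 0.829(1 - 105/404) = 0.0116P*.
The bracket is 0.739, giving P* = 0.613/0.0116 = 52.8.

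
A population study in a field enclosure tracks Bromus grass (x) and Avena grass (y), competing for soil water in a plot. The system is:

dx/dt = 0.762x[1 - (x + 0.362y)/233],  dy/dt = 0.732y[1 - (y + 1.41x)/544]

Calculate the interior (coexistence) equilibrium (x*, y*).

x* ≈ 73.7, y* ≈ 440

Setting both brackets to zero gives the nullclines x + 0.362y = 233 and 1.41x + y = 544.
Substituting y = 544 - 1.41x into the first: x(1 - 0.362·1.41) = 233 - 0.362·544.
So x* = 36.1/0.49 = 73.7, and then y* = 544 - 1.41·73.7 = 440.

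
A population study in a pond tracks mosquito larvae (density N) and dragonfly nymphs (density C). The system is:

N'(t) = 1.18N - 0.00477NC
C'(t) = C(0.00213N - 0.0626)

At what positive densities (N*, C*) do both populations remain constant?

Set dC/dt = 0 with C > 0: 0.00213N - 0.0626 = 0, so N* = 0.0626/0.00213 = 29.4.
Set dN/dt = 0 with N > 0: 1.18 - 0.00477C = 0, so C* = 1.18/0.00477 = 247.

N* ≈ 29.4, C* ≈ 247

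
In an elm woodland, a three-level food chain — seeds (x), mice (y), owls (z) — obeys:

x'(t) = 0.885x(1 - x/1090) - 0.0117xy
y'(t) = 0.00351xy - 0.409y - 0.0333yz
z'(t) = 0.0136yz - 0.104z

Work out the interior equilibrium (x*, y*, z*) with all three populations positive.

x* ≈ 980, y* ≈ 7.65, z* ≈ 91

From dz/dt = 0: 0.0136y* = 0.104, so y* = 7.65.
From dx/dt = 0: 0.885(1 - x*/1090) = 0.0117·7.65, giving x* = 1090·(1 - 0.101) = 980.
From dy/dt = 0: 0.00351·980 - 0.409 = 0.0333z*, so z* = 3.03/0.0333 = 91.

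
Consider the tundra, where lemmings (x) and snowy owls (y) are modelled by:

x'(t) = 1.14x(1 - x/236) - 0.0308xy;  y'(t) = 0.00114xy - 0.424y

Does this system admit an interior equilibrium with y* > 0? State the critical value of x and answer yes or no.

Threshold x = 372; K < 372, so no, the predator goes extinct.

The predator equation gives dy/dt > 0 only when x > 0.424/0.00114 = 372.
Without the predator, x → K = 236. Since 236 < 372, the predator cannot invade.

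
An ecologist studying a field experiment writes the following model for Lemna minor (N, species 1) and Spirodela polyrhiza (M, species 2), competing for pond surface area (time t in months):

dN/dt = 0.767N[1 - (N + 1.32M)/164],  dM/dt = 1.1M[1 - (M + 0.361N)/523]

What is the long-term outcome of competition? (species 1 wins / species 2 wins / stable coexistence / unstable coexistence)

species 2 excludes species 1

Compare the nullcline intercepts: K1/α12 = 164/1.32 = 124 < K2 = 523; K2/α21 = 523/0.361 = 1450 > K1 = 164.
Since the inequalities point opposite ways, species 2 can invade but species 1 cannot.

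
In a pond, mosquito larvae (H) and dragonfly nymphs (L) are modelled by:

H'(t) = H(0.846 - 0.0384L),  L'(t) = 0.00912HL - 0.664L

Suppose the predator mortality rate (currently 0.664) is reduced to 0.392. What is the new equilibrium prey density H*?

H* ≈ 43

At the interior fixed point, setting dL/dt = 0 with L > 0 fixes H* = (predator death rate)/(HL coefficient) — independent of the other coefficients.
With the change, H* = 0.392/0.00912 = 43; it falls from 72.8.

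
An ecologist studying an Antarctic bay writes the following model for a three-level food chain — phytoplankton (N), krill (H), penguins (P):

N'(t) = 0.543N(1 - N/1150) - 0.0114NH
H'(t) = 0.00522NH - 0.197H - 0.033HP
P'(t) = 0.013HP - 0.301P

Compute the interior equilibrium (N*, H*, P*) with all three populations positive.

From dP/dt = 0: 0.013H* = 0.301, so H* = 23.2.
From dN/dt = 0: 0.543(1 - N*/1150) = 0.0114·23.2, giving N* = 1150·(1 - 0.486) = 591.
From dH/dt = 0: 0.00522·591 - 0.197 = 0.033P*, so P* = 2.89/0.033 = 87.5.

N* ≈ 591, H* ≈ 23.2, P* ≈ 87.5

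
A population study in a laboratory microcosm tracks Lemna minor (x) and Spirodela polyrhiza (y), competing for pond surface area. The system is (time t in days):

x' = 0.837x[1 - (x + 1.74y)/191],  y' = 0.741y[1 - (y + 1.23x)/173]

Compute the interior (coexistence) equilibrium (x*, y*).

Setting both brackets to zero gives the nullclines x + 1.74y = 191 and 1.23x + y = 173.
Substituting y = 173 - 1.23x into the first: x(1 - 1.74·1.23) = 191 - 1.74·173.
So x* = -110/-1.14 = 96.5, and then y* = 173 - 1.23·96.5 = 54.3.

x* ≈ 96.5, y* ≈ 54.3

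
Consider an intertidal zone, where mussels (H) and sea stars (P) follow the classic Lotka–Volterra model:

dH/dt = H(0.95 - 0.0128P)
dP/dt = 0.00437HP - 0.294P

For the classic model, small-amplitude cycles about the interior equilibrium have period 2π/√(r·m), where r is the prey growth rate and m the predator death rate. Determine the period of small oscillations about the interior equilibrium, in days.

T ≈ 11.9 days

Here r = 0.95 and m = 0.294, so r·m = 0.279.
ω = √0.279 = 0.528 per day, hence T = 2π/ω ≈ 11.9 days.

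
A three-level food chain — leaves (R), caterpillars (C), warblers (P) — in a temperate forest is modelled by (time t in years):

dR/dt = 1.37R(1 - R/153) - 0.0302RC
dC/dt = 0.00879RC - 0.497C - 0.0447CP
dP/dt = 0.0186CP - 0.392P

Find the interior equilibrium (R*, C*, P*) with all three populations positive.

From dP/dt = 0: 0.0186C* = 0.392, so C* = 21.1.
From dR/dt = 0: 1.37(1 - R*/153) = 0.0302·21.1, giving R* = 153·(1 - 0.465) = 81.9.
From dC/dt = 0: 0.00879·81.9 - 0.497 = 0.0447P*, so P* = 0.223/0.0447 = 4.99.

R* ≈ 81.9, C* ≈ 21.1, P* ≈ 4.99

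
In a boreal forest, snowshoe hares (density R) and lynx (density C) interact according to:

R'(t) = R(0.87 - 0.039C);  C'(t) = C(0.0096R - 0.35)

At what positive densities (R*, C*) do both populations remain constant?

R* ≈ 36.5, C* ≈ 22.3

Set dC/dt = 0 with C > 0: 0.0096R - 0.35 = 0, so R* = 0.35/0.0096 = 36.5.
Set dR/dt = 0 with R > 0: 0.87 - 0.039C = 0, so C* = 0.87/0.039 = 22.3.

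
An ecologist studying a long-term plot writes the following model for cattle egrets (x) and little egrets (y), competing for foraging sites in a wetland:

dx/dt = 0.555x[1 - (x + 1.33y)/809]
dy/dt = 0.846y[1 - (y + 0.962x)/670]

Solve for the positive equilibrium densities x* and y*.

Setting both brackets to zero gives the nullclines x + 1.33y = 809 and 0.962x + y = 670.
Substituting y = 670 - 0.962x into the first: x(1 - 1.33·0.962) = 809 - 1.33·670.
So x* = -82.1/-0.279 = 294, and then y* = 670 - 0.962·294 = 387.

x* ≈ 294, y* ≈ 387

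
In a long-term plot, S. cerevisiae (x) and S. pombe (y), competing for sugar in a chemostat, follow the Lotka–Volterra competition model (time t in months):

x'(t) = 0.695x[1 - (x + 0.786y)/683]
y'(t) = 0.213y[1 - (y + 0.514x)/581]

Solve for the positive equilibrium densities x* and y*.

x* ≈ 380, y* ≈ 386

Setting both brackets to zero gives the nullclines x + 0.786y = 683 and 0.514x + y = 581.
Substituting y = 581 - 0.514x into the first: x(1 - 0.786·0.514) = 683 - 0.786·581.
So x* = 226/0.596 = 380, and then y* = 581 - 0.514·380 = 386.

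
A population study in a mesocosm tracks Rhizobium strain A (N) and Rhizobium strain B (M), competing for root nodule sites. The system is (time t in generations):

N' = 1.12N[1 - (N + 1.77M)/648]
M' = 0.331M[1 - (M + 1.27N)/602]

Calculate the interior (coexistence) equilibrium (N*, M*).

Setting both brackets to zero gives the nullclines N + 1.77M = 648 and 1.27N + M = 602.
Substituting M = 602 - 1.27N into the first: N(1 - 1.77·1.27) = 648 - 1.77·602.
So N* = -418/-1.25 = 335, and then M* = 602 - 1.27·335 = 177.

N* ≈ 335, M* ≈ 177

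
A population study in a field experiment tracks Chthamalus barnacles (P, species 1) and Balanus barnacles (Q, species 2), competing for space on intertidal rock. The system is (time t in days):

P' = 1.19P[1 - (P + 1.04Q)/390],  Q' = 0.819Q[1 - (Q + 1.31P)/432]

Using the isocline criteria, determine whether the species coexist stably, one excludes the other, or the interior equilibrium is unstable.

Compare the nullcline intercepts: K1/α12 = 390/1.04 = 375 < K2 = 432; K2/α21 = 432/1.31 = 330 < K1 = 390.
Since both are reversed, neither can invade when rare; the interior point is a saddle.

unstable coexistence (outcome depends on initial conditions)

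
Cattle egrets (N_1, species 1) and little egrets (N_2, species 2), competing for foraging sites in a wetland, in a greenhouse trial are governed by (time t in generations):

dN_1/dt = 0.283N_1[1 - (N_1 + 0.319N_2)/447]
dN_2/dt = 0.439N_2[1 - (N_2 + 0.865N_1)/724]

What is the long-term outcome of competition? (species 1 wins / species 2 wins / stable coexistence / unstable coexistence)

stable coexistence

Compare the nullcline intercepts: K1/α12 = 447/0.319 = 1400 > K2 = 724; K2/α21 = 724/0.865 = 837 > K1 = 447.
Since both inequalities hold, each species can invade when rare, so the interior equilibrium is stable.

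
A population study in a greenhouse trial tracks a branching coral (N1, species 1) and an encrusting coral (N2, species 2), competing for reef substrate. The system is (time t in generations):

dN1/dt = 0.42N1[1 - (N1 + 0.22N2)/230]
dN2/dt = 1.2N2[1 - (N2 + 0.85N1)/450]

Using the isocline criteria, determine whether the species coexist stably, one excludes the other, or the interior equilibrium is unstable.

Compare the nullcline intercepts: K1/α12 = 230/0.22 = 1050 > K2 = 450; K2/α21 = 450/0.85 = 529 > K1 = 230.
Since both inequalities hold, each species can invade when rare, so the interior equilibrium is stable.

stable coexistence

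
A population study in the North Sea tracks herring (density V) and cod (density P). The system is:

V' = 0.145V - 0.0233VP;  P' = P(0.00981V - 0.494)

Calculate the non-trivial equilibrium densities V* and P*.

Set dP/dt = 0 with P > 0: 0.00981V - 0.494 = 0, so V* = 0.494/0.00981 = 50.4.
Set dV/dt = 0 with V > 0: 0.145 - 0.0233P = 0, so P* = 0.145/0.0233 = 6.22.

V* ≈ 50.4, P* ≈ 6.22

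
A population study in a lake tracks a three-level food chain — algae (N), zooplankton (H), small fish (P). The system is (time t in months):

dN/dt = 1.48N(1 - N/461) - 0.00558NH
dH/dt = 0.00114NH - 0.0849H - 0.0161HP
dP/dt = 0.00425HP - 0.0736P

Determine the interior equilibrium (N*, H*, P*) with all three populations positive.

N* ≈ 431, H* ≈ 17.3, P* ≈ 25.2

From dP/dt = 0: 0.00425H* = 0.0736, so H* = 17.3.
From dN/dt = 0: 1.48(1 - N*/461) = 0.00558·17.3, giving N* = 461·(1 - 0.0653) = 431.
From dH/dt = 0: 0.00114·431 - 0.0849 = 0.0161P*, so P* = 0.406/0.0161 = 25.2.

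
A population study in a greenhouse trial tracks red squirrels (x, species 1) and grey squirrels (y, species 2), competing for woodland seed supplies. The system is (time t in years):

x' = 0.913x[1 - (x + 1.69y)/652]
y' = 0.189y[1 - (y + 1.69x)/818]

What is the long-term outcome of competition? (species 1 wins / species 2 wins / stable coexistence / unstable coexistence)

unstable coexistence (outcome depends on initial conditions)

Compare the nullcline intercepts: K1/α12 = 652/1.69 = 386 < K2 = 818; K2/α21 = 818/1.69 = 484 < K1 = 652.
Since both are reversed, neither can invade when rare; the interior point is a saddle.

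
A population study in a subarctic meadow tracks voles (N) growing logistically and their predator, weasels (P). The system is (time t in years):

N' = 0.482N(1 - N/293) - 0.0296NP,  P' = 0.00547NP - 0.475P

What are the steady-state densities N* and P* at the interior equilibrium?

From dP/dt = 0 with P > 0: 0.00547N* = 0.475, so N* = 86.8.
Substitute into dN/dt = 0: 0.482(1 - 86.8/293) = 0.0296P*.
The bracket is 0.704, giving P* = 0.339/0.0296 = 11.5.

N* ≈ 86.8, P* ≈ 11.5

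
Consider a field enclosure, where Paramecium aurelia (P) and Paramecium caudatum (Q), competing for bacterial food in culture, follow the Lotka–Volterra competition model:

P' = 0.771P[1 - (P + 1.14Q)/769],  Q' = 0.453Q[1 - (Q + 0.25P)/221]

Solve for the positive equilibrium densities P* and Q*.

P* ≈ 723, Q* ≈ 40.2

Setting both brackets to zero gives the nullclines P + 1.14Q = 769 and 0.25P + Q = 221.
Substituting Q = 221 - 0.25P into the first: P(1 - 1.14·0.25) = 769 - 1.14·221.
So P* = 517/0.715 = 723, and then Q* = 221 - 0.25·723 = 40.2.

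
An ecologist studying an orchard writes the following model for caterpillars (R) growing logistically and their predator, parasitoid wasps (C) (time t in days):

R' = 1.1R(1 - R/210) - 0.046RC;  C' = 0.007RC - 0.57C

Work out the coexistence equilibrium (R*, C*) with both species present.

From dC/dt = 0 with C > 0: 0.007R* = 0.57, so R* = 81.4.
Substitute into dR/dt = 0: 1.1(1 - 81.4/210) = 0.046C*.
The bracket is 0.612, giving C* = 0.673/0.046 = 14.6.

R* ≈ 81.4, C* ≈ 14.6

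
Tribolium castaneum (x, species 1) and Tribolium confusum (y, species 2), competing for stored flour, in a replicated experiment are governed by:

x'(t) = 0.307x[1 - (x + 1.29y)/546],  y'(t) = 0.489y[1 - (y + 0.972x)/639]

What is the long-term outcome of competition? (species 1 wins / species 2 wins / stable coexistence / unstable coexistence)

species 2 excludes species 1

Compare the nullcline intercepts: K1/α12 = 546/1.29 = 423 < K2 = 639; K2/α21 = 639/0.972 = 657 > K1 = 546.
Since the inequalities point opposite ways, species 2 can invade but species 1 cannot.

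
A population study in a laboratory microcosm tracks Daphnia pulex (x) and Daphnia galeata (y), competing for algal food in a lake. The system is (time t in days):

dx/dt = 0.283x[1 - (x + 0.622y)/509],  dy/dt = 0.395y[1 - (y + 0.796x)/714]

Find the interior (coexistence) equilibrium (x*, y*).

x* ≈ 129, y* ≈ 612

Setting both brackets to zero gives the nullclines x + 0.622y = 509 and 0.796x + y = 714.
Substituting y = 714 - 0.796x into the first: x(1 - 0.622·0.796) = 509 - 0.622·714.
So x* = 64.9/0.505 = 129, and then y* = 714 - 0.796·129 = 612.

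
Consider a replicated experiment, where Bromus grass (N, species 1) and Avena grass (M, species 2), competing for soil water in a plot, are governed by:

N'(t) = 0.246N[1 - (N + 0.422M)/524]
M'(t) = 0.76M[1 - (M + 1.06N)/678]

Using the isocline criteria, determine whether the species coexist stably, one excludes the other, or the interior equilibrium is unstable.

stable coexistence

Compare the nullcline intercepts: K1/α12 = 524/0.422 = 1240 > K2 = 678; K2/α21 = 678/1.06 = 640 > K1 = 524.
Since both inequalities hold, each species can invade when rare, so the interior equilibrium is stable.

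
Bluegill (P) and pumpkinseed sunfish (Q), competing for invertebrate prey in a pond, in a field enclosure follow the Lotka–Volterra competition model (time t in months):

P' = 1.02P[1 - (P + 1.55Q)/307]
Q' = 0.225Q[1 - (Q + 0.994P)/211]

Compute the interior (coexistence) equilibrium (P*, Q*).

P* ≈ 37.1, Q* ≈ 174

Setting both brackets to zero gives the nullclines P + 1.55Q = 307 and 0.994P + Q = 211.
Substituting Q = 211 - 0.994P into the first: P(1 - 1.55·0.994) = 307 - 1.55·211.
So P* = -20.1/-0.541 = 37.1, and then Q* = 211 - 0.994·37.1 = 174.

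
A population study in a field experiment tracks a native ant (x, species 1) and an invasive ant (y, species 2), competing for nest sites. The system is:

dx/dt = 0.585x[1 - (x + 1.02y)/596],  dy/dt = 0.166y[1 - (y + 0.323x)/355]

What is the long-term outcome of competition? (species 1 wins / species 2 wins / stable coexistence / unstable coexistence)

stable coexistence

Compare the nullcline intercepts: K1/α12 = 596/1.02 = 584 > K2 = 355; K2/α21 = 355/0.323 = 1100 > K1 = 596.
Since both inequalities hold, each species can invade when rare, so the interior equilibrium is stable.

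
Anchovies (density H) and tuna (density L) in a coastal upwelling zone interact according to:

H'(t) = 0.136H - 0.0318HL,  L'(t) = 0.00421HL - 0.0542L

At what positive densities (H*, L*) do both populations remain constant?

H* ≈ 12.9, L* ≈ 4.28

Set dL/dt = 0 with L > 0: 0.00421H - 0.0542 = 0, so H* = 0.0542/0.00421 = 12.9.
Set dH/dt = 0 with H > 0: 0.136 - 0.0318L = 0, so L* = 0.136/0.0318 = 4.28.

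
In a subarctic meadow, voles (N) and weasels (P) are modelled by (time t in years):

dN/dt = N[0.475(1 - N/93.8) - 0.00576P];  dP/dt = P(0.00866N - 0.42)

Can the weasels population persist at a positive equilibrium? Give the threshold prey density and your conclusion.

The predator equation gives dP/dt > 0 only when N > 0.42/0.00866 = 48.5.
Without the predator, N → K = 93.8. Since 93.8 > 48.5, the predator can invade and persist.

Threshold N = 48.5; K > 48.5, so yes, the predator persists.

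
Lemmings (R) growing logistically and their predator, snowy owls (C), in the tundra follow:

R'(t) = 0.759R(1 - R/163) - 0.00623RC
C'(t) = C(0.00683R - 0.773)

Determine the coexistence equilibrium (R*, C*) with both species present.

From dC/dt = 0 with C > 0: 0.00683R* = 0.773, so R* = 113.
Substitute into dR/dt = 0: 0.759(1 - 113/163) = 0.00623C*.
The bracket is 0.306, giving C* = 0.232/0.00623 = 37.2.

R* ≈ 113, C* ≈ 37.2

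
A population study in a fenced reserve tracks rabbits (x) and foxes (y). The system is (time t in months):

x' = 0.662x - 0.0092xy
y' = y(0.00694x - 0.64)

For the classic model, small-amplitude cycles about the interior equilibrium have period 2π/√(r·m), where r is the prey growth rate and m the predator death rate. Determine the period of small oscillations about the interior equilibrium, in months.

Here r = 0.662 and m = 0.64, so r·m = 0.424.
ω = √0.424 = 0.651 per month, hence T = 2π/ω ≈ 9.65 months.

T ≈ 9.65 months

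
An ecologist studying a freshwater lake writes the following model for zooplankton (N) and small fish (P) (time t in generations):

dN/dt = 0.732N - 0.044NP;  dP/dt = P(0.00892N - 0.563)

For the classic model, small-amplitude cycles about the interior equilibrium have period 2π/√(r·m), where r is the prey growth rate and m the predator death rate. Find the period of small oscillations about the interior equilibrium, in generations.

T ≈ 9.79 generations

Here r = 0.732 and m = 0.563, so r·m = 0.412.
ω = √0.412 = 0.642 per generation, hence T = 2π/ω ≈ 9.79 generations.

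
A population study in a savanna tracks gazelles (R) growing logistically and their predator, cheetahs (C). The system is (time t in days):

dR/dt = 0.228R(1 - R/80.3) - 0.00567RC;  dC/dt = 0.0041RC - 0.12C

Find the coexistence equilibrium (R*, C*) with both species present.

R* ≈ 29.3, C* ≈ 25.6

From dC/dt = 0 with C > 0: 0.0041R* = 0.12, so R* = 29.3.
Substitute into dR/dt = 0: 0.228(1 - 29.3/80.3) = 0.00567C*.
The bracket is 0.636, giving C* = 0.145/0.00567 = 25.6.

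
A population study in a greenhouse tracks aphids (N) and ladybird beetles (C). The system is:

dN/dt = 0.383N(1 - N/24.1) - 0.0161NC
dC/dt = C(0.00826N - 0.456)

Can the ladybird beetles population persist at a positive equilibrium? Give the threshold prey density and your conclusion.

The predator equation gives dC/dt > 0 only when N > 0.456/0.00826 = 55.2.
Without the predator, N → K = 24.1. Since 24.1 < 55.2, the predator cannot invade.

Threshold N = 55.2; K < 55.2, so no, the predator goes extinct.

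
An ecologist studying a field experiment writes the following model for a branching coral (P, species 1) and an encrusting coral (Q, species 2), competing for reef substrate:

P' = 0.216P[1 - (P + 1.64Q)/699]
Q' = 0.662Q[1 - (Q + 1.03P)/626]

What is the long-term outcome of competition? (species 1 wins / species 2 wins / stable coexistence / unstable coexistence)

Compare the nullcline intercepts: K1/α12 = 699/1.64 = 426 < K2 = 626; K2/α21 = 626/1.03 = 608 < K1 = 699.
Since both are reversed, neither can invade when rare; the interior point is a saddle.

unstable coexistence (outcome depends on initial conditions)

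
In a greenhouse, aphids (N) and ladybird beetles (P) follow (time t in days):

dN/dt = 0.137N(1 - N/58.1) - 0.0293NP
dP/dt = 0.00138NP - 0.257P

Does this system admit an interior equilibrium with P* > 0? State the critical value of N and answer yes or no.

The predator equation gives dP/dt > 0 only when N > 0.257/0.00138 = 186.
Without the predator, N → K = 58.1. Since 58.1 < 186, the predator cannot invade.

Threshold N = 186; K < 186, so no, the predator goes extinct.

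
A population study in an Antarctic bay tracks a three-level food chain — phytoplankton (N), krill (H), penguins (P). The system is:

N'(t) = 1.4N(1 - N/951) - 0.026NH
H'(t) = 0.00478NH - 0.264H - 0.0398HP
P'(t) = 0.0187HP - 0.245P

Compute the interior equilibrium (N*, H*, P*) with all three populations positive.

N* ≈ 720, H* ≈ 13.1, P* ≈ 79.8

From dP/dt = 0: 0.0187H* = 0.245, so H* = 13.1.
From dN/dt = 0: 1.4(1 - N*/951) = 0.026·13.1, giving N* = 951·(1 - 0.243) = 720.
From dH/dt = 0: 0.00478·720 - 0.264 = 0.0398P*, so P* = 3.18/0.0398 = 79.8.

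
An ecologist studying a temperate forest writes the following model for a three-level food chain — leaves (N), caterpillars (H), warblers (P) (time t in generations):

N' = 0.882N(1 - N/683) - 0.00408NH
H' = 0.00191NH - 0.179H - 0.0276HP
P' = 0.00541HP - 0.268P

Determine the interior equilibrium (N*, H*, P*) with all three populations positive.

N* ≈ 526, H* ≈ 49.5, P* ≈ 29.9

From dP/dt = 0: 0.00541H* = 0.268, so H* = 49.5.
From dN/dt = 0: 0.882(1 - N*/683) = 0.00408·49.5, giving N* = 683·(1 - 0.229) = 526.
From dH/dt = 0: 0.00191·526 - 0.179 = 0.0276P*, so P* = 0.827/0.0276 = 29.9.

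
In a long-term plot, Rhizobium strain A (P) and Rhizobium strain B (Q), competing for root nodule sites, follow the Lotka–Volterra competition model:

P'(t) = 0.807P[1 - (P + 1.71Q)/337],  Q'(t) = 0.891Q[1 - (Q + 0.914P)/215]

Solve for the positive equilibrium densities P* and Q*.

P* ≈ 54.4, Q* ≈ 165

Setting both brackets to zero gives the nullclines P + 1.71Q = 337 and 0.914P + Q = 215.
Substituting Q = 215 - 0.914P into the first: P(1 - 1.71·0.914) = 337 - 1.71·215.
So P* = -30.6/-0.563 = 54.4, and then Q* = 215 - 0.914·54.4 = 165.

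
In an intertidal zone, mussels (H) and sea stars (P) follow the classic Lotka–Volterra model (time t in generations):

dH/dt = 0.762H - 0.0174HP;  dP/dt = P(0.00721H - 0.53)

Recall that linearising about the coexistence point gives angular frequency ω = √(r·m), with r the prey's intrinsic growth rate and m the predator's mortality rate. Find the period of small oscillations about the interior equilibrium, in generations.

T ≈ 9.89 generations

Here r = 0.762 and m = 0.53, so r·m = 0.404.
ω = √0.404 = 0.635 per generation, hence T = 2π/ω ≈ 9.89 generations.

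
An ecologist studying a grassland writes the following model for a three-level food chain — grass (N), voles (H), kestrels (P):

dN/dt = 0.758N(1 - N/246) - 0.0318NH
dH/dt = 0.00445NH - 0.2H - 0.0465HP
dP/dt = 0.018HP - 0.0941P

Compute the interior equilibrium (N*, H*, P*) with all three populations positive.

From dP/dt = 0: 0.018H* = 0.0941, so H* = 5.23.
From dN/dt = 0: 0.758(1 - N*/246) = 0.0318·5.23, giving N* = 246·(1 - 0.219) = 192.
From dH/dt = 0: 0.00445·192 - 0.2 = 0.0465P*, so P* = 0.655/0.0465 = 14.1.

N* ≈ 192, H* ≈ 5.23, P* ≈ 14.1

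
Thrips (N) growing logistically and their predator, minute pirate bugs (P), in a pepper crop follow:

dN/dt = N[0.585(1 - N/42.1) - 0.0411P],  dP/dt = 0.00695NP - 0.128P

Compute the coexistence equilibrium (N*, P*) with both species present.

N* ≈ 18.4, P* ≈ 8.01

From dP/dt = 0 with P > 0: 0.00695N* = 0.128, so N* = 18.4.
Substitute into dN/dt = 0: 0.585(1 - 18.4/42.1) = 0.0411P*.
The bracket is 0.563, giving P* = 0.329/0.0411 = 8.01.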